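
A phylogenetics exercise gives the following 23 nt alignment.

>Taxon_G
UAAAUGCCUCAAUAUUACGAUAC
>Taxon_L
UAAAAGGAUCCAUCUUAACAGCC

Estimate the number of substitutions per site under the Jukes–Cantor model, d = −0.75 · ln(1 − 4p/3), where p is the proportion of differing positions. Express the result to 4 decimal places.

Differing sites — 5:U/A; 7:C/G; 8:C/A; 11:A/C; 14:A/C; 18:C/A; 19:G/C; 21:U/G; 22:A/C.
p = 9/23 = 0.391304.
d = −0.75 · ln(1 − (4/3)·0.391304) = −0.75 · ln(0.478261) = −0.75 · (-0.737599) = 0.5532.

0.5532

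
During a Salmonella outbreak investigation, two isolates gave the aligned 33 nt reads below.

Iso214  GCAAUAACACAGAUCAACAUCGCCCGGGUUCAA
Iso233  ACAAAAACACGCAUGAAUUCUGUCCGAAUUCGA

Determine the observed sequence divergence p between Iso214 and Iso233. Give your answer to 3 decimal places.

0.394

The sequences differ at positions 1 (G/A), 5 (U/A), 11 (A/G), 12 (G/C), 15 (C/G), 18 (C/U), 19 (A/U), 20 (U/C), 21 (C/U), 23 (C/U), 27 (G/A), 28 (G/A), 32 (A/G).
There are 13 differences over 33 sites, so p = 13/33 = 0.394.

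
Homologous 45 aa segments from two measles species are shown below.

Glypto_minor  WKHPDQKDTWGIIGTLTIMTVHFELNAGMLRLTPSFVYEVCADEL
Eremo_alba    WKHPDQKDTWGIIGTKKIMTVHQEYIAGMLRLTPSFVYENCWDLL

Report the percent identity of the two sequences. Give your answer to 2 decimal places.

The sequences differ at positions 16 (L/K), 17 (T/K), 23 (F/Q), 25 (L/Y), 26 (N/I), 40 (V/N), 42 (A/W), 44 (E/L).
37 of the 45 sites match, so the percent identity is 37/45 × 100 = 82.22%.

82.22%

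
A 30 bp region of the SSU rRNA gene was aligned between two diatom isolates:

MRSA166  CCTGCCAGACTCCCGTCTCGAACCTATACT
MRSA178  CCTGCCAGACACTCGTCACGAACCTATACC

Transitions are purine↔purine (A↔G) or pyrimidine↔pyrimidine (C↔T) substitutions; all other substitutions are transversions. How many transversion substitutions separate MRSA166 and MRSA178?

The sequences differ at positions 11 (T/A, transversion), 13 (C/T, transition), 18 (T/A, transversion), 30 (T/C, transition).
Of the 4 differences, 2 transitions and 2 transversions, so the answer is 2.

2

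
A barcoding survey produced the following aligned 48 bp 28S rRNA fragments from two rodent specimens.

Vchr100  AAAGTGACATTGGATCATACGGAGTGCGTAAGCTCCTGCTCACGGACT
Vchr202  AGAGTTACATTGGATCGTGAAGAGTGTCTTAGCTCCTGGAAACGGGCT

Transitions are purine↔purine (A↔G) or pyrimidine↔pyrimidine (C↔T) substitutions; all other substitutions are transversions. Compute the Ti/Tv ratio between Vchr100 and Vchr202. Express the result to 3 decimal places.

Differing sites — 2:A/G (Ti); 6:G/T (Tv); 17:A/G (Ti); 19:A/G (Ti); 20:C/A (Tv); 21:G/A (Ti); 27:C/T (Ti); 28:G/C (Tv); 30:A/T (Tv); 39:C/G (Tv); 40:T/A (Tv); 41:C/A (Tv); 46:A/G (Ti).
Of the 13 differences, 6 transitions and 7 transversions, so Ti/Tv = 6/7 = 0.857.

0.857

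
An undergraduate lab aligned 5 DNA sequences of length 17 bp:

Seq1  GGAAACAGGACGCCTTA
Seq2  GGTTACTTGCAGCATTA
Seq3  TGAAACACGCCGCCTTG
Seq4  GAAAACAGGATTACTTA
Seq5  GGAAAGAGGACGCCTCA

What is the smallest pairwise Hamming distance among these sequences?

2

Pairwise Hamming distances:
  Seq1 vs Seq2: 7
  Seq1 vs Seq3: 4
  Seq1 vs Seq4: 4
  Seq1 vs Seq5: 2
  Seq2 vs Seq3: 8
  Seq2 vs Seq4: 10
  Seq2 vs Seq5: 9
  Seq3 vs Seq4: 8
  Seq3 vs Seq5: 6
  Seq4 vs Seq5: 6
The smallest is 2, between Seq1 and Seq5.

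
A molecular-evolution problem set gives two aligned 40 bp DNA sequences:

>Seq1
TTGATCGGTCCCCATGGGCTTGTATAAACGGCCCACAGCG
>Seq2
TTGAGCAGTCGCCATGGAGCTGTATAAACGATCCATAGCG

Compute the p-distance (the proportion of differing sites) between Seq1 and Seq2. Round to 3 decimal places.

Mismatches occur at site 5 (T→G), site 7 (G→A), site 11 (C→G), site 18 (G→A), site 19 (C→G), site 20 (T→C), site 31 (G→A), site 32 (C→T), site 36 (C→T).
There are 9 differences over 40 sites, so p = 9/40 = 0.225.

0.225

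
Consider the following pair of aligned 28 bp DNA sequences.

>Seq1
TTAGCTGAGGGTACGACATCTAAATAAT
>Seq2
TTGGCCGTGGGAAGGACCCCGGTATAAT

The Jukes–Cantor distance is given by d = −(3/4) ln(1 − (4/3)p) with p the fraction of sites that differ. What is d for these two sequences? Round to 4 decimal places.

0.4850

The sequences differ at positions 3 (A/G), 6 (T/C), 8 (A/T), 12 (T/A), 14 (C/G), 18 (A/C), 19 (T/C), 21 (T/G), 22 (A/G), 23 (A/T).
p = 10/28 = 0.357143.
d = −0.75 · ln(1 − (4/3)·0.357143) = −0.75 · ln(0.523809) = −0.75 · (-0.646628) = 0.4850.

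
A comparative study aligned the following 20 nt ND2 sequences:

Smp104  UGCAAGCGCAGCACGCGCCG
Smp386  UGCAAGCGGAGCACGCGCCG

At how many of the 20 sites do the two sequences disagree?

The sequences differ at position 9 (C/G).
That gives 1 mismatch out of 20 aligned sites, so the Hamming distance is 1.

1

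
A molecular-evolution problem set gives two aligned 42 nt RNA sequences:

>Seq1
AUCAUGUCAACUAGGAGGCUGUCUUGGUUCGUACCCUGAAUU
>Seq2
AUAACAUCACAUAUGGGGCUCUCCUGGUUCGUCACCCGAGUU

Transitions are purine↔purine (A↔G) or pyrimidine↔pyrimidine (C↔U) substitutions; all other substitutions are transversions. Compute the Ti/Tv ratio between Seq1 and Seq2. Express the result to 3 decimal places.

0.857

Mismatches occur at site 3 (C/A, transversion), site 5 (U/C, transition), site 6 (G/A, transition), site 10 (A/C, transversion), site 11 (C/A, transversion), site 14 (G/U, transversion), site 16 (A/G, transition), site 21 (G/C, transversion), site 24 (U/C, transition), site 33 (A/C, transversion), site 34 (C/A, transversion), site 37 (U/C, transition), site 40 (A/G, transition).
Of the 13 differences, 6 transitions and 7 transversions, so Ti/Tv = 6/7 = 0.857.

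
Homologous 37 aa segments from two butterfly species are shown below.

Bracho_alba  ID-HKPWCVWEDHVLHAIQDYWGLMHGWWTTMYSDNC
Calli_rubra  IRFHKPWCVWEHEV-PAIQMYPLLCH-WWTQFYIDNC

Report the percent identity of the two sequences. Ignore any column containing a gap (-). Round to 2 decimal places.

67.65%

Excluding the 3 gap columns leaves 34 comparable sites.
The sequences differ at positions 2 (D/R), 12 (D/H), 13 (H/E), 16 (H/P), 20 (D/M), 22 (W/P), 23 (G/L), 25 (M/C), 31 (T/Q), 32 (M/F), 34 (S/I).
23 of the 34 comparable sites match, so the percent identity is 23/34 × 100 = 67.65%.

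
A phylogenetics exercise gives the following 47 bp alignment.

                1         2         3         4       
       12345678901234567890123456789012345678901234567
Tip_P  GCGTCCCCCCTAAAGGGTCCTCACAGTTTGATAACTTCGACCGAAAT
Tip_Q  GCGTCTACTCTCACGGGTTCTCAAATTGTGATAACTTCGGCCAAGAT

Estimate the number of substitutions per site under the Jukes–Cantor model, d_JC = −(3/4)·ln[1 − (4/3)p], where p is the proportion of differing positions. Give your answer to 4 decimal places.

0.3121

The sequences differ at positions 6 (C/T), 7 (C/A), 9 (C/T), 12 (A/C), 14 (A/C), 19 (C/T), 24 (C/A), 26 (G/T), 28 (T/G), 40 (A/G), 43 (G/A), 45 (A/G).
p = 12/47 = 0.255319.
d = −0.75 · ln(1 − (4/3)·0.255319) = −0.75 · ln(0.659575) = −0.75 · (-0.416160) = 0.3121.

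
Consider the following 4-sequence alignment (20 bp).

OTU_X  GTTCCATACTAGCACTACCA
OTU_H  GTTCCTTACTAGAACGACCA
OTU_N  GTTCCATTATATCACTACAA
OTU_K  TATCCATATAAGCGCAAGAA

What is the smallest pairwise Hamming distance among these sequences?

Pairwise Hamming distances:
  OTU_X vs OTU_H: 3
  OTU_X vs OTU_N: 4
  OTU_X vs OTU_K: 8
  OTU_H vs OTU_N: 7
  OTU_H vs OTU_K: 10
  OTU_N vs OTU_K: 9
The smallest is 3, between OTU_X and OTU_H.

3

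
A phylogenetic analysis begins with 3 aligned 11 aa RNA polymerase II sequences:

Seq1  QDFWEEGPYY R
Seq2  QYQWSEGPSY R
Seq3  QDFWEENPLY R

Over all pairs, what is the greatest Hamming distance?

Pairwise Hamming distances:
  Seq1 vs Seq2: 4
  Seq1 vs Seq3: 2
  Seq2 vs Seq3: 5
The largest is 5, between Seq2 and Seq3.

5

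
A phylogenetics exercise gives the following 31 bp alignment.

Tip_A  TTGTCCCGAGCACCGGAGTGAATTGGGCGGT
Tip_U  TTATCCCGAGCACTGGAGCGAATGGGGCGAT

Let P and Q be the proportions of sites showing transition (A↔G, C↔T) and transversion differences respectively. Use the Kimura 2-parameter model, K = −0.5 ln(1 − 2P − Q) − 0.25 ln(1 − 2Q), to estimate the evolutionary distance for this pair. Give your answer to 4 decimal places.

The sequences differ at positions 3 (G/A, transition), 14 (C/T, transition), 19 (T/C, transition), 24 (T/G, transversion), 30 (G/A, transition).
Of the 5 differences, 4 transitions and 1 transversion over 31 sites: P = 4/31 = 0.129032, Q = 1/31 = 0.032258.
d = −0.5·ln(0.709678) − 0.25·ln(0.935484) = −0.5·(-0.342944) − 0.25·(-0.066691) = 0.1881.

0.1881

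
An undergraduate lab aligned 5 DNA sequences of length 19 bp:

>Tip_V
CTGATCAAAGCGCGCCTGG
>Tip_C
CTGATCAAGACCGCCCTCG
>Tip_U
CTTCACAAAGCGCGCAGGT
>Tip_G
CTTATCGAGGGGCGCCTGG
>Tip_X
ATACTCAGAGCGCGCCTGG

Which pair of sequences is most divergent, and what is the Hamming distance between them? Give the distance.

12

Pairwise Hamming distances:
  Tip_V vs Tip_C: 6
  Tip_V vs Tip_U: 6
  Tip_V vs Tip_G: 4
  Tip_V vs Tip_X: 4
  Tip_C vs Tip_U: 12
  Tip_C vs Tip_G: 8
  Tip_C vs Tip_X: 10
  Tip_U vs Tip_G: 8
  Tip_U vs Tip_X: 7
  Tip_G vs Tip_X: 7
The largest is 12, between Tip_C and Tip_U.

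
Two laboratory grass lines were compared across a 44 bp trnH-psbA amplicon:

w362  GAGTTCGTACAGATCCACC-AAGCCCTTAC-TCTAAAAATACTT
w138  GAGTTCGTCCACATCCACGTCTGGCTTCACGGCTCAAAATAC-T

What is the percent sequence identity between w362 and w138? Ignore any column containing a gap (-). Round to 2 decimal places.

75.61%

Excluding the 3 gap columns leaves 41 comparable sites.
The sequences differ at positions 9 (A/C), 12 (G/C), 19 (C/G), 21 (A/C), 22 (A/T), 24 (C/G), 26 (C/T), 28 (T/C), 32 (T/G), 35 (A/C).
31 of the 41 comparable sites match, so the percent identity is 31/41 × 100 = 75.61%.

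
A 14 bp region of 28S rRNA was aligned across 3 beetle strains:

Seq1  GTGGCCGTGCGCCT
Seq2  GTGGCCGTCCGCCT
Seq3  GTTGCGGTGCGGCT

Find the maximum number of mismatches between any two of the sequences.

Pairwise Hamming distances:
  Seq1 vs Seq2: 1
  Seq1 vs Seq3: 3
  Seq2 vs Seq3: 4
The largest is 4, between Seq2 and Seq3.

4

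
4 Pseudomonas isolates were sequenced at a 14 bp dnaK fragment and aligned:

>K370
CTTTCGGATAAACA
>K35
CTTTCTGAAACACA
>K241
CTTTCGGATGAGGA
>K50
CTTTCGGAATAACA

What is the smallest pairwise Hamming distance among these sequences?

2

Pairwise Hamming distances:
  K370 vs K35: 3
  K370 vs K241: 3
  K370 vs K50: 2
  K35 vs K241: 6
  K35 vs K50: 3
  K241 vs K50: 4
The smallest is 2, between K370 and K50.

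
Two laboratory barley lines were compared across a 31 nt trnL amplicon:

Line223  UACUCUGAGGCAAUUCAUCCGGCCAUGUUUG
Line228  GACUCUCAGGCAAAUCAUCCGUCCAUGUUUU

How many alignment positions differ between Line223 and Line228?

Mismatches occur at site 1 (U↔G), site 7 (G↔C), site 14 (U↔A), site 22 (G↔U), site 31 (G↔U).
That gives 5 mismatches out of 31 aligned sites, so the Hamming distance is 5.

5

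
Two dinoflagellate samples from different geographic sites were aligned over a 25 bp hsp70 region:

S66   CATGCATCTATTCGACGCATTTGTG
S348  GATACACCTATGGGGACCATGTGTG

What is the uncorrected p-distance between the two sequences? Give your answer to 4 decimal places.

0.3600

Differing sites — 1:C/G; 4:G/A; 7:T/C; 12:T/G; 13:C/G; 15:A/G; 16:C/A; 17:G/C; 21:T/G.
There are 9 differences over 25 sites, so p = 9/25 = 0.3600.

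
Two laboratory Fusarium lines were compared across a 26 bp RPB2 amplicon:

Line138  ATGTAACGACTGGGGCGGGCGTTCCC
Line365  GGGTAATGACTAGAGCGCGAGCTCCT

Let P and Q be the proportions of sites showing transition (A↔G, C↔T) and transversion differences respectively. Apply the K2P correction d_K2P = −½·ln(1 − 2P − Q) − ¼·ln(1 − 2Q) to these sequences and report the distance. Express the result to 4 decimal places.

0.4957

The sequences differ at positions 1 (A/G, transition), 2 (T/G, transversion), 7 (C/T, transition), 12 (G/A, transition), 14 (G/A, transition), 18 (G/C, transversion), 20 (C/A, transversion), 22 (T/C, transition), 26 (C/T, transition).
Of the 9 differences, 6 transitions and 3 transversions over 26 sites: P = 6/26 = 0.230769, Q = 3/26 = 0.115385.
d = −0.5·ln(0.423077) − 0.25·ln(0.769230) = −0.5·(-0.860201) − 0.25·(-0.262365) = 0.4957.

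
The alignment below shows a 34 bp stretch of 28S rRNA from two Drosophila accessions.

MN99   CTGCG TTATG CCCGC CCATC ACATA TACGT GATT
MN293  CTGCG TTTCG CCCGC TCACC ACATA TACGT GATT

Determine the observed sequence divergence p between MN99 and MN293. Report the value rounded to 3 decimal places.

The sequences differ at positions 8 (A/T), 9 (T/C), 16 (C/T), 19 (T/C).
There are 4 differences over 34 sites, so p = 4/34 = 0.118.

0.118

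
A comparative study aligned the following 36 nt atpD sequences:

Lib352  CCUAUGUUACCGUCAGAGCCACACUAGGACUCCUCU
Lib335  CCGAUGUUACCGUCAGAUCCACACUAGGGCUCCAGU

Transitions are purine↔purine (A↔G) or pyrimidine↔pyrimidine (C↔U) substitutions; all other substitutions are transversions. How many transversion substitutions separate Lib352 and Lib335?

4

The sequences differ at positions 3 (U/G, transversion), 18 (G/U, transversion), 29 (A/G, transition), 34 (U/A, transversion), 35 (C/G, transversion).
Of the 5 differences, 1 transition and 4 transversions, so the answer is 4.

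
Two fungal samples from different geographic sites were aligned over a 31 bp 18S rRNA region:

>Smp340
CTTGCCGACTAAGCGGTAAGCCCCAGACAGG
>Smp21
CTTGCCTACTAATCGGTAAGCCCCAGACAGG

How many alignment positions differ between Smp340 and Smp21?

2

Mismatches occur at site 7 (G→T), site 13 (G→T).
That gives 2 mismatches out of 31 aligned sites, so the Hamming distance is 2.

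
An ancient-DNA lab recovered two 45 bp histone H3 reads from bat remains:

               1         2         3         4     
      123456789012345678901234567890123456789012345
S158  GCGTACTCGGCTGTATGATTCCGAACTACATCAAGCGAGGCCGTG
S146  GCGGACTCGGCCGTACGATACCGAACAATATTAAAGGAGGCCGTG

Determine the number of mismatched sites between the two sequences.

9

Differing sites — 4:T/G; 12:T/C; 16:T/C; 20:T/A; 27:T/A; 29:C/T; 32:C/T; 35:G/A; 36:C/G.
That gives 9 mismatches out of 45 aligned sites, so the Hamming distance is 9.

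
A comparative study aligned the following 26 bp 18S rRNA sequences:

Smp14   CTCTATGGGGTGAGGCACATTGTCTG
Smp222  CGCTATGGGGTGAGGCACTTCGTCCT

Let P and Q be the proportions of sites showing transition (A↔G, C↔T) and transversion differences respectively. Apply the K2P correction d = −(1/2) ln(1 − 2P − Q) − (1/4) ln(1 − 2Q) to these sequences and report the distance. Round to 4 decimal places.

0.2224

Differing sites — 2:T/G (Tv); 19:A/T (Tv); 21:T/C (Ti); 25:T/C (Ti); 26:G/T (Tv).
Of the 5 differences, 2 transitions and 3 transversions over 26 sites: P = 2/26 = 0.076923, Q = 3/26 = 0.115385.
d = −0.5·ln(0.730769) − 0.25·ln(0.769230) = −0.5·(-0.313658) − 0.25·(-0.262365) = 0.2224.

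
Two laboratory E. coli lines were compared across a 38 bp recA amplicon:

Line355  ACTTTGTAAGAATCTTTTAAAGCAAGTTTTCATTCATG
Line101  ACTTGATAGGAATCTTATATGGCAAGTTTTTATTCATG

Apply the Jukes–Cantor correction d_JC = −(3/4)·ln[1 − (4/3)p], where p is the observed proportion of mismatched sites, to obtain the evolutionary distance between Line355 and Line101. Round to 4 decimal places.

The sequences differ at positions 5 (T/G), 6 (G/A), 9 (A/G), 17 (T/A), 20 (A/T), 21 (A/G), 31 (C/T).
p = 7/38 = 0.184211.
d = −0.75 · ln(1 − (4/3)·0.184211) = −0.75 · ln(0.754385) = −0.75 · (-0.281852) = 0.2114.

0.2114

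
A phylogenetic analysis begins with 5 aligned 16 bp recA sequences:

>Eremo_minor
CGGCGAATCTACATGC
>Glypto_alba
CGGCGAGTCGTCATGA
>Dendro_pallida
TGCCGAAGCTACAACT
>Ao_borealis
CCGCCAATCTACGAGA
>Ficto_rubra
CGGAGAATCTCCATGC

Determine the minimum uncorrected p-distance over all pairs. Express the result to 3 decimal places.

0.125

Pairwise Hamming distances:
  Eremo_minor vs Glypto_alba: 4
  Eremo_minor vs Dendro_pallida: 6
  Eremo_minor vs Ao_borealis: 5
  Eremo_minor vs Ficto_rubra: 2
  Glypto_alba vs Dendro_pallida: 9
  Glypto_alba vs Ao_borealis: 7
  Glypto_alba vs Ficto_rubra: 5
  Dendro_pallida vs Ao_borealis: 8
  Dendro_pallida vs Ficto_rubra: 8
  Ao_borealis vs Ficto_rubra: 7
The smallest is 2 mismatches, between Eremo_minor and Ficto_rubra; p = 2/16 = 0.125.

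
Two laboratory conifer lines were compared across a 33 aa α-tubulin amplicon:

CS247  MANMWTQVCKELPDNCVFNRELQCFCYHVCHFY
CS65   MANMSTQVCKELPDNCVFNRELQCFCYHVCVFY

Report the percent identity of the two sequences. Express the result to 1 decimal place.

93.9%

The sequences differ at positions 5 (W/S), 31 (H/V).
31 of the 33 sites match, so the percent identity is 31/33 × 100 = 93.9%.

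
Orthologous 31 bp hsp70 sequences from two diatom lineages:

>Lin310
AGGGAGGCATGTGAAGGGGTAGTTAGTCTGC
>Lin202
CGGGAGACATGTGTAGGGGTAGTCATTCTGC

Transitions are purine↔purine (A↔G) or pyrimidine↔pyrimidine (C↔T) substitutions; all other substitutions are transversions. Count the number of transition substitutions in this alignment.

2

The sequences differ at positions 1 (A/C, transversion), 7 (G/A, transition), 14 (A/T, transversion), 24 (T/C, transition), 26 (G/T, transversion).
Of the 5 differences, 2 transitions and 3 transversions, so the answer is 2.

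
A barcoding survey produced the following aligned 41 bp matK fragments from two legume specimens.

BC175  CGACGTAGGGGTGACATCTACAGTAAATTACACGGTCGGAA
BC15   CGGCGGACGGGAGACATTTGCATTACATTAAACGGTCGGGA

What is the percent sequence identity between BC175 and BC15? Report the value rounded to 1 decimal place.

Differing sites — 3:A/G; 6:T/G; 8:G/C; 12:T/A; 18:C/T; 20:A/G; 23:G/T; 26:A/C; 31:C/A; 40:A/G.
31 of the 41 sites match, so the percent identity is 31/41 × 100 = 75.6%.

75.6%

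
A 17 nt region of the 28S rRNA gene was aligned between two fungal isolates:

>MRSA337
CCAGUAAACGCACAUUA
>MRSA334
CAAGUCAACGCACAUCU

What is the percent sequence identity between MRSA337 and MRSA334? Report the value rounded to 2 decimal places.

76.47%

Mismatches occur at site 2 (C↔A), site 6 (A↔C), site 16 (U↔C), site 17 (A↔U).
13 of the 17 sites match, so the percent identity is 13/17 × 100 = 76.47%.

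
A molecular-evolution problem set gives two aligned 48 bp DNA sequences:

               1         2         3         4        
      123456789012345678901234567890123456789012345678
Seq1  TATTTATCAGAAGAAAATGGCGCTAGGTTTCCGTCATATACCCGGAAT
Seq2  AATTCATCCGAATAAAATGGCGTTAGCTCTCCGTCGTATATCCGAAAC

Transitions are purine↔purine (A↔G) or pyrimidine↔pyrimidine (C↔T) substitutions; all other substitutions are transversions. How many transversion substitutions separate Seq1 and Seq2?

Mismatches occur at site 1 (T→A, transversion), site 5 (T→C, transition), site 9 (A→C, transversion), site 13 (G→T, transversion), site 23 (C→T, transition), site 27 (G→C, transversion), site 29 (T→C, transition), site 36 (A→G, transition), site 41 (C→T, transition), site 45 (G→A, transition), site 48 (T→C, transition).
Of the 11 differences, 7 transitions and 4 transversions, so the answer is 4.

4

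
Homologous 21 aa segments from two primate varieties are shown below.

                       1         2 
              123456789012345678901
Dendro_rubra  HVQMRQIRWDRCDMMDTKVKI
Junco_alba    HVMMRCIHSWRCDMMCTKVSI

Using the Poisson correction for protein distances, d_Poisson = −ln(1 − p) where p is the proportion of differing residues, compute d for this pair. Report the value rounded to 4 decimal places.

Mismatches occur at site 3 (Q/M), site 6 (Q/C), site 8 (R/H), site 9 (W/S), site 10 (D/W), site 16 (D/C), site 20 (K/S).
p = 7/21 = 0.333333.
d = −ln(1 − 0.333333) = −ln(0.666667) = 0.4055.

0.4055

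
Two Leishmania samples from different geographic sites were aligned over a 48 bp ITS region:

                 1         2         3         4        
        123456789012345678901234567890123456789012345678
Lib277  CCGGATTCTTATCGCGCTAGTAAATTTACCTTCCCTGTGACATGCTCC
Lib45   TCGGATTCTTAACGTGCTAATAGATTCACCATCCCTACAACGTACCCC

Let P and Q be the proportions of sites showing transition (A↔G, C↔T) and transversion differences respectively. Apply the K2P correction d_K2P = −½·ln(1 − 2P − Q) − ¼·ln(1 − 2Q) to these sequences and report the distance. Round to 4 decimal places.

The sequences differ at positions 1 (C/T, transition), 12 (T/A, transversion), 15 (C/T, transition), 20 (G/A, transition), 23 (A/G, transition), 27 (T/C, transition), 31 (T/A, transversion), 37 (G/A, transition), 38 (T/C, transition), 39 (G/A, transition), 42 (A/G, transition), 44 (G/A, transition), 46 (T/C, transition).
Of the 13 differences, 11 transitions and 2 transversions over 48 sites: P = 11/48 = 0.229167, Q = 2/48 = 0.041667.
d = −0.5·ln(0.499999) − 0.25·ln(0.916666) = −0.5·(-0.693149) − 0.25·(-0.087012) = 0.3683.

0.3683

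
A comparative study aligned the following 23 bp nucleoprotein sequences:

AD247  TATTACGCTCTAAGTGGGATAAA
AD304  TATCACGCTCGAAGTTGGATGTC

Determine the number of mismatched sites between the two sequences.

The sequences differ at positions 4 (T/C), 11 (T/G), 16 (G/T), 21 (A/G), 22 (A/T), 23 (A/C).
That gives 6 mismatches out of 23 aligned sites, so the Hamming distance is 6.

6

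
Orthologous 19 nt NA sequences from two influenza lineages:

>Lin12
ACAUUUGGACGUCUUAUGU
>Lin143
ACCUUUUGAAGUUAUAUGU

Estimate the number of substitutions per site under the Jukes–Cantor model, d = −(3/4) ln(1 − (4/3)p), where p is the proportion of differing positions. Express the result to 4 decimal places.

0.3241

The sequences differ at positions 3 (A/C), 7 (G/U), 10 (C/A), 13 (C/U), 14 (U/A).
p = 5/19 = 0.263158.
d = −0.75 · ln(1 − (4/3)·0.263158) = −0.75 · ln(0.649123) = −0.75 · (-0.432133) = 0.3241.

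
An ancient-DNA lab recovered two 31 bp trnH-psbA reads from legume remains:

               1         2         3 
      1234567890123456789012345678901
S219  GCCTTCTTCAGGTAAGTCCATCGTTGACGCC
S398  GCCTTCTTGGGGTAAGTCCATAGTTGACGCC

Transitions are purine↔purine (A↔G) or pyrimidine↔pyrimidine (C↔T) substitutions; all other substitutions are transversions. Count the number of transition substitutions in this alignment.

1

Differing sites — 9:C/G (Tv); 10:A/G (Ti); 22:C/A (Tv).
Of the 3 differences, 1 transition and 2 transversions, so the answer is 1.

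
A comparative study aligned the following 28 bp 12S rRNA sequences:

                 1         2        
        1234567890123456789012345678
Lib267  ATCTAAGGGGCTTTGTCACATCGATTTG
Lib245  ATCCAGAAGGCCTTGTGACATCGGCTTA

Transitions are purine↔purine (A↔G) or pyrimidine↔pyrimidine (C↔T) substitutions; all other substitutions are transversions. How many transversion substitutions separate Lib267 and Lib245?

1

The sequences differ at positions 4 (T/C, transition), 6 (A/G, transition), 7 (G/A, transition), 8 (G/A, transition), 12 (T/C, transition), 17 (C/G, transversion), 24 (A/G, transition), 25 (T/C, transition), 28 (G/A, transition).
Of the 9 differences, 8 transitions and 1 transversion, so the answer is 1.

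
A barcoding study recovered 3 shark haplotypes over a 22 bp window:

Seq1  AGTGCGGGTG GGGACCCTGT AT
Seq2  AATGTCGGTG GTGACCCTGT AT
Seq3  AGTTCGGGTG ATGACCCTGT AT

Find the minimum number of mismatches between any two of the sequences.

3

Pairwise Hamming distances:
  Seq1 vs Seq2: 4
  Seq1 vs Seq3: 3
  Seq2 vs Seq3: 5
The smallest is 3, between Seq1 and Seq3.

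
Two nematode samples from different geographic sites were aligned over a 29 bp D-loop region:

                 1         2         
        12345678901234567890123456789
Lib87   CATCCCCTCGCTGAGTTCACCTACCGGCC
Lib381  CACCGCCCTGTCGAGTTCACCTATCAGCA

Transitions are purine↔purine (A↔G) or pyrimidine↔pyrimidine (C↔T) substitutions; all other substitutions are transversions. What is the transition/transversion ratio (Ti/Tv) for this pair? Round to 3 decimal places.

The sequences differ at positions 3 (T/C, transition), 5 (C/G, transversion), 8 (T/C, transition), 9 (C/T, transition), 11 (C/T, transition), 12 (T/C, transition), 24 (C/T, transition), 26 (G/A, transition), 29 (C/A, transversion).
Of the 9 differences, 7 transitions and 2 transversions, so Ti/Tv = 7/2 = 3.500.

3.500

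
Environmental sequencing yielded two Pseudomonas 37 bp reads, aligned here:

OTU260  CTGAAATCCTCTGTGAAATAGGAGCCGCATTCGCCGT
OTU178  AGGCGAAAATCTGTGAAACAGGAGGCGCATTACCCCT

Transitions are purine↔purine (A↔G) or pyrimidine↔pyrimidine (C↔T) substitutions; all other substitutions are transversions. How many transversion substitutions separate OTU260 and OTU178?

10

Differing sites — 1:C/A (Tv); 2:T/G (Tv); 4:A/C (Tv); 5:A/G (Ti); 7:T/A (Tv); 8:C/A (Tv); 9:C/A (Tv); 19:T/C (Ti); 25:C/G (Tv); 32:C/A (Tv); 33:G/C (Tv); 36:G/C (Tv).
Of the 12 differences, 2 transitions and 10 transversions, so the answer is 10.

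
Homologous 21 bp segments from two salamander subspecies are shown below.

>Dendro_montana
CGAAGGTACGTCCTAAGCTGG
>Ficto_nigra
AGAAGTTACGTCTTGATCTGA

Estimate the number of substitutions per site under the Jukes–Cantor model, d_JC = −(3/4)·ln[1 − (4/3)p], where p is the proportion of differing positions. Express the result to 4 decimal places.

0.3597

Differing sites — 1:C/A; 6:G/T; 13:C/T; 15:A/G; 17:G/T; 21:G/A.
p = 6/21 = 0.285714.
d = −0.75 · ln(1 − (4/3)·0.285714) = −0.75 · ln(0.619048) = −0.75 · (-0.479572) = 0.3597.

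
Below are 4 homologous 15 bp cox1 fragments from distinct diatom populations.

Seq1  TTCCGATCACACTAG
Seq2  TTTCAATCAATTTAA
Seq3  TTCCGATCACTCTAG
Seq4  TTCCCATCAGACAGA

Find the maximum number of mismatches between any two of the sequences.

7

Pairwise Hamming distances:
  Seq1 vs Seq2: 6
  Seq1 vs Seq3: 1
  Seq1 vs Seq4: 5
  Seq2 vs Seq3: 5
  Seq2 vs Seq4: 7
  Seq3 vs Seq4: 6
The largest is 7, between Seq2 and Seq4.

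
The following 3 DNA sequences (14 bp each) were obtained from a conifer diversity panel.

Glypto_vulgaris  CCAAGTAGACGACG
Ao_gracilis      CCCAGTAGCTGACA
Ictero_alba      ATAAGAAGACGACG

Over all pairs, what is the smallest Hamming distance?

3

Pairwise Hamming distances:
  Glypto_vulgaris vs Ao_gracilis: 4
  Glypto_vulgaris vs Ictero_alba: 3
  Ao_gracilis vs Ictero_alba: 7
The smallest is 3, between Glypto_vulgaris and Ictero_alba.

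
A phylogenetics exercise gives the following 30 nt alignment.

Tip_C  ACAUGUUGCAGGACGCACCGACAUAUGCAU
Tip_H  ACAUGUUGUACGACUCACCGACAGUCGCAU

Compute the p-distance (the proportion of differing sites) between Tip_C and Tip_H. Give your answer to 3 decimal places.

0.200

Differing sites — 9:C/U; 11:G/C; 15:G/U; 24:U/G; 25:A/U; 26:U/C.
There are 6 differences over 30 sites, so p = 6/30 = 0.200.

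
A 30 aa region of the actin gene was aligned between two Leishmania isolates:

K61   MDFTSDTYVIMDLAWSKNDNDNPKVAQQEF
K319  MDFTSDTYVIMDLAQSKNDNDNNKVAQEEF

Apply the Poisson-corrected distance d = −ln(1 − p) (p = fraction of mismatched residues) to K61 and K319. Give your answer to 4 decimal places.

0.1054

Mismatches occur at site 15 (W→Q), site 23 (P→N), site 28 (Q→E).
p = 3/30 = 0.100000.
d = −ln(1 − 0.100000) = −ln(0.900000) = 0.1054.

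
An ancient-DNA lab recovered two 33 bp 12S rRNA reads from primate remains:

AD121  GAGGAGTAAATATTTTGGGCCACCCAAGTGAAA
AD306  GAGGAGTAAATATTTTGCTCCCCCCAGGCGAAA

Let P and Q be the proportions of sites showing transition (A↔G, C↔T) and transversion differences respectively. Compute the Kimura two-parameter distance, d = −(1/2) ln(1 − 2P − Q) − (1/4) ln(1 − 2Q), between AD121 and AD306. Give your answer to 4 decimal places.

0.1694

Differing sites — 18:G/C (Tv); 19:G/T (Tv); 22:A/C (Tv); 27:A/G (Ti); 29:T/C (Ti).
Of the 5 differences, 2 transitions and 3 transversions over 33 sites: P = 2/33 = 0.060606, Q = 3/33 = 0.090909.
d = −0.5·ln(0.787879) − 0.25·ln(0.818182) = −0.5·(-0.238411) − 0.25·(-0.200670) = 0.1694.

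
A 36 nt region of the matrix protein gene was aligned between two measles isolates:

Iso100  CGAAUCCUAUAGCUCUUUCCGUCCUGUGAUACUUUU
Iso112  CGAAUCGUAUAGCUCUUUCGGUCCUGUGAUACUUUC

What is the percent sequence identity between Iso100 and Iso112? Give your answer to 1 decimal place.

Mismatches occur at site 7 (C/G), site 20 (C/G), site 36 (U/C).
33 of the 36 sites match, so the percent identity is 33/36 × 100 = 91.7%.

91.7%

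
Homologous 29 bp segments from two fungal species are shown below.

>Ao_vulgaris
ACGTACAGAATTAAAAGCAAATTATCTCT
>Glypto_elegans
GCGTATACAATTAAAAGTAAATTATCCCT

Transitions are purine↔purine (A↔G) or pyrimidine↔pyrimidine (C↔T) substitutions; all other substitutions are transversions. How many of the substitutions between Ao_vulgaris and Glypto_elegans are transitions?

4

The sequences differ at positions 1 (A/G, transition), 6 (C/T, transition), 8 (G/C, transversion), 18 (C/T, transition), 27 (T/C, transition).
Of the 5 differences, 4 transitions and 1 transversion, so the answer is 4.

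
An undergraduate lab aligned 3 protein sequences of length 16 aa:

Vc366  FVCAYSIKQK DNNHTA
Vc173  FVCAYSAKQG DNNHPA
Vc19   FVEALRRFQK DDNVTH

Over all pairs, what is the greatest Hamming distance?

Pairwise Hamming distances:
  Vc366 vs Vc173: 3
  Vc366 vs Vc19: 8
  Vc173 vs Vc19: 10
The largest is 10, between Vc173 and Vc19.

10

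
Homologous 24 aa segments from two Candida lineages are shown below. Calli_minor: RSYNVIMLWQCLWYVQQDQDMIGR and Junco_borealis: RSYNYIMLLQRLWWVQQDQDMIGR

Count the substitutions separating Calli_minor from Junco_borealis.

4

The sequences differ at positions 5 (V/Y), 9 (W/L), 11 (C/R), 14 (Y/W).
That gives 4 mismatches out of 24 aligned sites, so the Hamming distance is 4.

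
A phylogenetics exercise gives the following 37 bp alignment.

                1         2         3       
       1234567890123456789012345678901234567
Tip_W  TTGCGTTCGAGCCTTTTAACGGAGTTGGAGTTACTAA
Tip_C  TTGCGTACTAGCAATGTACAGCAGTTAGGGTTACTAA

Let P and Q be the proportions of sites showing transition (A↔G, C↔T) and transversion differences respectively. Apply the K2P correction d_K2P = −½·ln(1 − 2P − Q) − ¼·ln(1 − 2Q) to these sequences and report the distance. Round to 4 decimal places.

0.3376

Mismatches occur at site 7 (T↔A, transversion), site 9 (G↔T, transversion), site 13 (C↔A, transversion), site 14 (T↔A, transversion), site 16 (T↔G, transversion), site 19 (A↔C, transversion), site 20 (C↔A, transversion), site 22 (G↔C, transversion), site 27 (G↔A, transition), site 29 (A↔G, transition).
Of the 10 differences, 2 transitions and 8 transversions over 37 sites: P = 2/37 = 0.054054, Q = 8/37 = 0.216216.
d = −0.5·ln(0.675676) − 0.25·ln(0.567568) = −0.5·(-0.392042) − 0.25·(-0.566395) = 0.3376.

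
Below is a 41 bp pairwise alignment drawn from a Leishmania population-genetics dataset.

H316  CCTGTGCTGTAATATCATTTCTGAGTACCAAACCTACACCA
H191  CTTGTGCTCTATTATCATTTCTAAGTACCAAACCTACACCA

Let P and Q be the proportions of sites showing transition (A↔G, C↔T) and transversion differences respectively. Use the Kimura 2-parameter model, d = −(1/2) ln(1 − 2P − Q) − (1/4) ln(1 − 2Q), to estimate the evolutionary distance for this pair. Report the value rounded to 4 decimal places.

0.1048

Mismatches occur at site 2 (C→T, transition), site 9 (G→C, transversion), site 12 (A→T, transversion), site 23 (G→A, transition).
Of the 4 differences, 2 transitions and 2 transversions over 41 sites: P = 2/41 = 0.048780, Q = 2/41 = 0.048780.
d = −0.5·ln(0.853660) − 0.25·ln(0.902440) = −0.5·(-0.158222) − 0.25·(-0.102653) = 0.1048.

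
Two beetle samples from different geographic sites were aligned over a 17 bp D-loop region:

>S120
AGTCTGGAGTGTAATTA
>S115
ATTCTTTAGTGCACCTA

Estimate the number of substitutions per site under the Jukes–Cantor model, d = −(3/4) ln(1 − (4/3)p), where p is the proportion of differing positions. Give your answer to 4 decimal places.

0.4770

Differing sites — 2:G/T; 6:G/T; 7:G/T; 12:T/C; 14:A/C; 15:T/C.
p = 6/17 = 0.352941.
d = −0.75 · ln(1 − (4/3)·0.352941) = −0.75 · ln(0.529412) = −0.75 · (-0.635988) = 0.4770.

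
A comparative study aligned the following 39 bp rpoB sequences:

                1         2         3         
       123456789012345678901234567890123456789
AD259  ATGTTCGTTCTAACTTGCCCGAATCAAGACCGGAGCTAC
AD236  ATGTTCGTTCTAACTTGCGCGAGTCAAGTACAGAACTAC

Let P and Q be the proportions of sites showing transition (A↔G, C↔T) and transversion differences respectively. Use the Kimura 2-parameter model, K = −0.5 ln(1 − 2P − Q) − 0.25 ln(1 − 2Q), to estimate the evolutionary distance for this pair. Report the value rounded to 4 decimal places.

Mismatches occur at site 19 (C↔G, transversion), site 23 (A↔G, transition), site 29 (A↔T, transversion), site 30 (C↔A, transversion), site 32 (G↔A, transition), site 35 (G↔A, transition).
Of the 6 differences, 3 transitions and 3 transversions over 39 sites: P = 3/39 = 0.076923, Q = 3/39 = 0.076923.
d = −0.5·ln(0.769231) − 0.25·ln(0.846154) = −0.5·(-0.262364) − 0.25·(-0.167054) = 0.1729.

0.1729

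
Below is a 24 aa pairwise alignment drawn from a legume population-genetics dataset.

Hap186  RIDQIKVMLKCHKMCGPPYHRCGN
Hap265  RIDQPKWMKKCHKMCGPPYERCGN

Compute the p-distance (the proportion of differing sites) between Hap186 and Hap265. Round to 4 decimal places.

Mismatches occur at site 5 (I→P), site 7 (V→W), site 9 (L→K), site 20 (H→E).
There are 4 differences over 24 sites, so p = 4/24 = 0.1667.

0.1667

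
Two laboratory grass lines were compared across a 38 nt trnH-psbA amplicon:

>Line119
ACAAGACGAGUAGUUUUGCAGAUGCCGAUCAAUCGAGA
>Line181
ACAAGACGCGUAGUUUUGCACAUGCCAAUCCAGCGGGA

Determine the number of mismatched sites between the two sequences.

Mismatches occur at site 9 (A/C), site 21 (G/C), site 27 (G/A), site 31 (A/C), site 33 (U/G), site 36 (A/G).
That gives 6 mismatches out of 38 aligned sites, so the Hamming distance is 6.

6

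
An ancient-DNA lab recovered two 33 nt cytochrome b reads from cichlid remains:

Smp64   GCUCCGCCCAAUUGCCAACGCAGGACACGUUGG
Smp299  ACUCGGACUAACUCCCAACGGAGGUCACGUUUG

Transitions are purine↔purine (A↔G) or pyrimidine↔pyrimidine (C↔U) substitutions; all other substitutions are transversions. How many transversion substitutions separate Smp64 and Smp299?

The sequences differ at positions 1 (G/A, transition), 5 (C/G, transversion), 7 (C/A, transversion), 9 (C/U, transition), 12 (U/C, transition), 14 (G/C, transversion), 21 (C/G, transversion), 25 (A/U, transversion), 32 (G/U, transversion).
Of the 9 differences, 3 transitions and 6 transversions, so the answer is 6.

6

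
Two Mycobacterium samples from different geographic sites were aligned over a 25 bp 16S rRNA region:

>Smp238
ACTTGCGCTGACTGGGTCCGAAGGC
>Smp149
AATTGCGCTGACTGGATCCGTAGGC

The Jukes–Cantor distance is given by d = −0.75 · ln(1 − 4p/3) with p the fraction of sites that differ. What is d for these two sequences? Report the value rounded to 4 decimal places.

0.1308

The sequences differ at positions 2 (C/A), 16 (G/A), 21 (A/T).
p = 3/25 = 0.120000.
d = −0.75 · ln(1 − (4/3)·0.120000) = −0.75 · ln(0.840000) = −0.75 · (-0.174353) = 0.1308.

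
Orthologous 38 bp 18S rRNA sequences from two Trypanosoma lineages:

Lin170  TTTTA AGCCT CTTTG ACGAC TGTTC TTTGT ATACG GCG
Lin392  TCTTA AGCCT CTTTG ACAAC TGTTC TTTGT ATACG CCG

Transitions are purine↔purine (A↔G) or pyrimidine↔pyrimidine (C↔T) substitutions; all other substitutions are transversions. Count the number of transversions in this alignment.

1

Mismatches occur at site 2 (T/C, transition), site 18 (G/A, transition), site 36 (G/C, transversion).
Of the 3 differences, 2 transitions and 1 transversion, so the answer is 1.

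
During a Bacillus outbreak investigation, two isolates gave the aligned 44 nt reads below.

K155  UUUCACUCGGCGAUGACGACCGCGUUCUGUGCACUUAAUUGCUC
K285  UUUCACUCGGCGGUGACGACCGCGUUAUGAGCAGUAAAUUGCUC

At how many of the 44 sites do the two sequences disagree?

Differing sites — 13:A/G; 27:C/A; 30:U/A; 34:C/G; 36:U/A.
That gives 5 mismatches out of 44 aligned sites, so the Hamming distance is 5.

5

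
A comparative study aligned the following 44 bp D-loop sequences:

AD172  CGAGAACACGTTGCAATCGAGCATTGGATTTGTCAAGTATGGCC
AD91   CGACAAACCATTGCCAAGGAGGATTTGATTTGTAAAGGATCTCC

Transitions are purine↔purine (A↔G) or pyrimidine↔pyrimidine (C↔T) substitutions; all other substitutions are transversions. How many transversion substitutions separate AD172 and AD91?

Differing sites — 4:G/C (Tv); 7:C/A (Tv); 8:A/C (Tv); 10:G/A (Ti); 15:A/C (Tv); 17:T/A (Tv); 18:C/G (Tv); 22:C/G (Tv); 26:G/T (Tv); 34:C/A (Tv); 38:T/G (Tv); 41:G/C (Tv); 42:G/T (Tv).
Of the 13 differences, 1 transition and 12 transversions, so the answer is 12.

12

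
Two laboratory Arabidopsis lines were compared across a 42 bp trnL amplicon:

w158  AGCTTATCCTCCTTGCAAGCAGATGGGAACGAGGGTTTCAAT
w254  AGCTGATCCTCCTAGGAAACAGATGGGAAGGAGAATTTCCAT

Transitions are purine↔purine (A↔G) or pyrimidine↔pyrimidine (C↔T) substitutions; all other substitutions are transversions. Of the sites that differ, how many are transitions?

Differing sites — 5:T/G (Tv); 14:T/A (Tv); 16:C/G (Tv); 19:G/A (Ti); 30:C/G (Tv); 34:G/A (Ti); 35:G/A (Ti); 40:A/C (Tv).
Of the 8 differences, 3 transitions and 5 transversions, so the answer is 3.

3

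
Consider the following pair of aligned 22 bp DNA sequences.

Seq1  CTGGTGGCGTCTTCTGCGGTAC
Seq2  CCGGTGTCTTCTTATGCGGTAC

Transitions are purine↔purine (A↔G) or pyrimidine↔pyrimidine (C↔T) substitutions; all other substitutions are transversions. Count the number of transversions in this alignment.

3

Mismatches occur at site 2 (T↔C, transition), site 7 (G↔T, transversion), site 9 (G↔T, transversion), site 14 (C↔A, transversion).
Of the 4 differences, 1 transition and 3 transversions, so the answer is 3.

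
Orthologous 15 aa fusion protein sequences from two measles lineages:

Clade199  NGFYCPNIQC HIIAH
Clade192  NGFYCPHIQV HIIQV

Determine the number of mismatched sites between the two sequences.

Mismatches occur at site 7 (N→H), site 10 (C→V), site 14 (A→Q), site 15 (H→V).
That gives 4 mismatches out of 15 aligned sites, so the Hamming distance is 4.

4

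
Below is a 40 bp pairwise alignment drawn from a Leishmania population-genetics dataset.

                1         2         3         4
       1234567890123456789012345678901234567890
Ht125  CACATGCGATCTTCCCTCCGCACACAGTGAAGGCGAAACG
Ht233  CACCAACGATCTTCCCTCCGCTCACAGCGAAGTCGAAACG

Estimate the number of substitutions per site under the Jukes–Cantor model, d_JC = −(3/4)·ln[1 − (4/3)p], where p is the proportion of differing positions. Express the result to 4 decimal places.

0.1674

Mismatches occur at site 4 (A/C), site 5 (T/A), site 6 (G/A), site 22 (A/T), site 28 (T/C), site 33 (G/T).
p = 6/40 = 0.150000.
d = −0.75 · ln(1 − (4/3)·0.150000) = −0.75 · ln(0.800000) = −0.75 · (-0.223144) = 0.1674.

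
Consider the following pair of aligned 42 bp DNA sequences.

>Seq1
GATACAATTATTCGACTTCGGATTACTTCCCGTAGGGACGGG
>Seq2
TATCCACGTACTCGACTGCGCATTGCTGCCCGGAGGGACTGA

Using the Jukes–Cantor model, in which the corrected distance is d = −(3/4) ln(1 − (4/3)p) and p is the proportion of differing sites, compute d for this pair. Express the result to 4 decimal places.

Differing sites — 1:G/T; 4:A/C; 7:A/C; 8:T/G; 11:T/C; 18:T/G; 21:G/C; 25:A/G; 28:T/G; 33:T/G; 40:G/T; 42:G/A.
p = 12/42 = 0.285714.
d = −0.75 · ln(1 − (4/3)·0.285714) = −0.75 · ln(0.619048) = −0.75 · (-0.479572) = 0.3597.

0.3597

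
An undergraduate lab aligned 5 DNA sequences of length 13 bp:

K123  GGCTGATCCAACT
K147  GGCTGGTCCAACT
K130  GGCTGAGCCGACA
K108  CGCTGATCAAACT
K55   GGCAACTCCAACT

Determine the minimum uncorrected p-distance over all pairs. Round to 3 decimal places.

Pairwise Hamming distances:
  K123 vs K147: 1
  K123 vs K130: 3
  K123 vs K108: 2
  K123 vs K55: 3
  K147 vs K130: 4
  K147 vs K108: 3
  K147 vs K55: 3
  K130 vs K108: 5
  K130 vs K55: 6
  K108 vs K55: 5
The smallest is 1 mismatch, between K123 and K147; p = 1/13 = 0.077.

0.077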